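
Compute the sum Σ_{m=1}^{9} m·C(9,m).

Since m·C(9,m) = 9·C(8,m−1), the sum is 9·2^8 = 9·256 = 2304.

2304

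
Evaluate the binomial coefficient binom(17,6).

12376

C(17,6) = (17·16·15·14·13·12) / 6! = 8910720 / 720 = 12376.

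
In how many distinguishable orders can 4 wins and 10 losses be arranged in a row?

Choose positions for the wins: C(14,4) = 1001.

1001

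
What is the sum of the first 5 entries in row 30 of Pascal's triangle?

1 + 30 + 435 + 4060 + 27405 = 31931.

31931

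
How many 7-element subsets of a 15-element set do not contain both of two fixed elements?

All 7-subsets: C(15,7) = 6435. Those containing both fixed elements: C(13,5) = 1287.
6435 − 1287 = 5148.

5148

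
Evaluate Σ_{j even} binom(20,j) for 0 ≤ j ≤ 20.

524288

Even-j terms of row 20 sum to 2^19 = 524288.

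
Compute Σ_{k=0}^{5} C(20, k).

21700

1 + 20 + 190 + 1140 + 4845 + 15504 = 21700.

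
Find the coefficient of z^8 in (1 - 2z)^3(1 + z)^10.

Coefficient of z^8 = Σ_{j} C(3,j)·(-2)^j·C(10,8-j)·1^(8-j) for j from 0 to 3.
= 45 + (-720) + 2520 + (-2016) = -171.

-171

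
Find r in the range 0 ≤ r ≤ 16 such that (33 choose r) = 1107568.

6

C(33,r) increases on 0 ≤ r ≤ 16. C(33,5) = 237336 and C(33,6) = 1107568, so r = 6.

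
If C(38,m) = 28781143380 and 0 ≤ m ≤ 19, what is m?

17

C(38,m) increases on 0 ≤ m ≤ 19. C(38,16) = 22239974430 and C(38,17) = 28781143380, so m = 17.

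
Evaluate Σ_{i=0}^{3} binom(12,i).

299

1 + 12 + 66 + 220 = 299.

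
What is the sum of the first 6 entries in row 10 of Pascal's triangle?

1 + 10 + 45 + 120 + 210 + 252 = 638.

638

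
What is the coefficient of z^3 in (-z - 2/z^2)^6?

General term: C(6,j)·(-z)^j·(-2/z^2)^(6-j), with z-exponent 1j − 2(6−j) = 3j − 12.
Set 3j − 12 = 3: j = 5.
C(6,5) = 6; (-1)^5 = -1; (-2)^1 = -2.
Coefficient = 6 · (-1) · (-2) = 12.

12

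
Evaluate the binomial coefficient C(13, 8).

1287

C(13,8) = C(13,5) by symmetry.
C(13,5) = (13·12·11·10·9) / 5! = 154440 / 120 = 1287.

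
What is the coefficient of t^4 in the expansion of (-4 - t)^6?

240

The general term is C(6,j)·(-4)^j·(-t)^(6-j); the t^4 term has j = 2.
C(6,2) = 15.
Coefficient = C(6,2) · (-4)^2 = 15 · 16 = 240.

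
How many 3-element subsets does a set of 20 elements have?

1140

C(20,3) = (20·19·18) / 3! = 6840 / 6 = 1140.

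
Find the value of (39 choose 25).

C(39,25) = C(39,14) by symmetry.
C(39,14) = (39·38·37·36·35·34·33·32·31·30·29·28·27·26) / 14! = 1315041316842168115200 / 87178291200 = 15084504396.

15084504396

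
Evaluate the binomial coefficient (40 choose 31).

273438880

C(40,31) = C(40,9) by symmetry.
C(40,9) = (40·39·38·37·36·35·34·33·32) / 9! = 99225500774400 / 362880 = 273438880.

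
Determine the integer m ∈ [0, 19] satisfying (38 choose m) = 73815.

4

C(38,m) increases on 0 ≤ m ≤ 19. C(38,3) = 8436 and C(38,4) = 73815, so m = 4.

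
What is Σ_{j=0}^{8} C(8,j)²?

12870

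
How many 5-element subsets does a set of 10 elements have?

252

C(10,5) = (10·9·8·7·6) / 5! = 30240 / 120 = 252.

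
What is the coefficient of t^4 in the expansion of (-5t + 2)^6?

The general term is C(6,j)·(-5t)^j·(2)^(6-j); the t^4 term has j = 4.
C(6,4) = 15.
Coefficient = C(6,4) · (-5)^4 · 2^2 = 15 · 625 · 4 = 37500.

37500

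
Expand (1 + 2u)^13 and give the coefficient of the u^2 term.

The general term is C(13,j)·(1)^j·(2u)^(13-j); the u^2 term has j = 11.
C(13,11) = 78.
Coefficient = C(13,11) · 2^2 = 78 · 4 = 312.

312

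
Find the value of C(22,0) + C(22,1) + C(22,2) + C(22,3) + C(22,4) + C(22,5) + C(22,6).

1 + 22 + 231 + 1540 + 7315 + 26334 + 74613 = 110056.

110056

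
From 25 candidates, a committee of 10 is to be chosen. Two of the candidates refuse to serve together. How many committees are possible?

All 10-subsets: C(25,10) = 3268760. Those containing both fixed elements: C(23,8) = 490314.
3268760 − 490314 = 2778446.

2778446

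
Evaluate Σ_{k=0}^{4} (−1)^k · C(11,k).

The partial alternating sum Σ_{k=0}^{4} (−1)^k C(11,k) = (−1)^4 C(10,4) = 210.

210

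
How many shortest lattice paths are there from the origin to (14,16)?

Each path is a sequence of 30 steps with 14 rights: C(30,14) = 145422675.

145422675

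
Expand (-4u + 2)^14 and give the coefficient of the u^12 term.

6106906624

The general term is C(14,j)·(-4u)^j·(2)^(14-j); the u^12 term has j = 12.
C(14,12) = 91.
Coefficient = C(14,12) · (-4)^12 · 2^2 = 91 · 16777216 · 4 = 6106906624.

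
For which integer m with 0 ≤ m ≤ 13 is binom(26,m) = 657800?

C(26,m) increases on 0 ≤ m ≤ 13. C(26,6) = 230230 and C(26,7) = 657800, so m = 7.

7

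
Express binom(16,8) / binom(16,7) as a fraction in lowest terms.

C(n,k+1)/C(n,k) = (n−k)/(k+1) = (16−7)/(7+1) = 9/8.

9/8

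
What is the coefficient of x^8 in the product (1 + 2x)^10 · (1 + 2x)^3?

(1 + 2x)^10(1 + 2x)^3 = (1 + 2x)^13, so the coefficient of x^8 is C(13,8)·2^8 = 1287·256 = 329472.

329472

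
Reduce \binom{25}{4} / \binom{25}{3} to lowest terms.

C(n,k+1)/C(n,k) = (n−k)/(k+1) = (25−3)/(3+1) = 22/4 = 11/2.

11/2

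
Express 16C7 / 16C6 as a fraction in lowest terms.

10/7

C(n,k+1)/C(n,k) = (n−k)/(k+1) = (16−6)/(6+1) = 10/7.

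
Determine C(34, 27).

5379616

C(34,27) = C(34,7) by symmetry.
C(34,7) = (34·33·32·31·30·29·28) / 7! = 27113264640 / 5040 = 5379616.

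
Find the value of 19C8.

75582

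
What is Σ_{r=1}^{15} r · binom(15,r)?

245760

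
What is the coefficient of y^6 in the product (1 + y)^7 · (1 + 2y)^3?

833

Coefficient of y^6 = Σ_{j} C(7,j)·1^j·C(3,6-j)·2^(6-j) for j from 3 to 6.
= 280 + 420 + 126 + 7 = 833.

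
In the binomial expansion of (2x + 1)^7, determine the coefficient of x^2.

84

The general term is C(7,j)·(2x)^j·(1)^(7-j); the x^2 term has j = 2.
C(7,2) = 21.
Coefficient = C(7,2) · 2^2 = 21 · 4 = 84.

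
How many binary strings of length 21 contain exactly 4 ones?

5985

Choose the 4 positions: C(21,4) = 5985.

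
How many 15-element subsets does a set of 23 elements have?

490314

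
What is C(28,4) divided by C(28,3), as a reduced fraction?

C(n,k+1)/C(n,k) = (n−k)/(k+1) = (28−3)/(3+1) = 25/4.

25/4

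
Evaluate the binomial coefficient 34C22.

C(34,22) = C(34,12) by symmetry.
C(34,12) = (34·33·32·31·30·29·28·27·26·25·24·23) / 12! = 262662462526464000 / 479001600 = 548354040.

548354040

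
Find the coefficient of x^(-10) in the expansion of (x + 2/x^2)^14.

768768

General term: C(14,j)·(x)^j·(2/x^2)^(14-j), with x-exponent 1j − 2(14−j) = 3j − 28.
Set 3j − 28 = -10: j = 6.
C(14,6) = 3003; 1^6 = 1; 2^8 = 256.
Coefficient = 3003 · 1 · 256 = 768768.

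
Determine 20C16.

4845

C(20,16) = C(20,4) by symmetry.
C(20,4) = (20·19·18·17) / 4! = 116280 / 24 = 4845.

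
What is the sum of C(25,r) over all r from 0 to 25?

33554432

Setting x = 1 in (1+x)^25 gives Σ C(25,r) = 2^25 = 33554432.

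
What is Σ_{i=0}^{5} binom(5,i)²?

By Vandermonde's identity, Σ C(5,i)² = C(10,5) = 252.

252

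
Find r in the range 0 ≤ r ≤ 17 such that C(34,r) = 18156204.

C(34,r) increases on 0 ≤ r ≤ 17. C(34,7) = 5379616 and C(34,8) = 18156204, so r = 8.

8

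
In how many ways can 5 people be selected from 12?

792

This is C(12,5) = 792.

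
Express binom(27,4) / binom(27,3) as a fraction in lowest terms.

6

C(n,k+1)/C(n,k) = (n−k)/(k+1) = (27−3)/(3+1) = 24/4 = 6.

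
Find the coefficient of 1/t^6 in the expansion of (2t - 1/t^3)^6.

General term: C(6,j)·(2t)^j·(-1/t^3)^(6-j), with t-exponent 1j − 3(6−j) = 4j − 18.
Set 4j − 18 = -6: j = 3.
C(6,3) = 20; 2^3 = 8; (-1)^3 = -1.
Coefficient = 20 · 8 · (-1) = -160.

-160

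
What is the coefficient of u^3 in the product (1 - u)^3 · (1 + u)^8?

Coefficient of u^3 = Σ_{j} C(3,j)·(-1)^j·C(8,3-j)·1^(3-j) for j from 0 to 3.
= 56 + (-84) + 24 + (-1) = -5.

-5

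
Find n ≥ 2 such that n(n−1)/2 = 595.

35

n(n−1)/2 = 595 ⇒ n(n−1) = 1190. Since 35·34 = 1190, n = 35.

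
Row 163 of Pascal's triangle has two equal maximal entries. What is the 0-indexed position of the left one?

81

For odd n = 163, C(163,k) peaks at k = (n−1)/2 and (n+1)/2; the lower is 81.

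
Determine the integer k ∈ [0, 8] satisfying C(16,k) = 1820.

4

C(16,k) increases on 0 ≤ k ≤ 8. C(16,3) = 560 and C(16,4) = 1820, so k = 4.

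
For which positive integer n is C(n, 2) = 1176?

49

n(n−1)/2 = 1176 ⇒ n(n−1) = 2352. Since 49·48 = 2352, n = 49.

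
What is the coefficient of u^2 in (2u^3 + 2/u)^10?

122880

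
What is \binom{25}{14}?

4457400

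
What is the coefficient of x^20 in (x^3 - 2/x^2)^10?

General term: C(10,j)·(x^3)^j·(-2/x^2)^(10-j), with x-exponent 3j − 2(10−j) = 5j − 20.
Set 5j − 20 = 20: j = 8.
C(10,8) = 45; 1^8 = 1; (-2)^2 = 4.
Coefficient = 45 · 1 · 4 = 180.

180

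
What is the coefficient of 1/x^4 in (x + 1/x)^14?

General term: C(14,j)·(x)^j·(1/x)^(14-j), with x-exponent 1j − 1(14−j) = 2j − 14.
Set 2j − 14 = -4: j = 5.
C(14,5) = 2002; 1^5 = 1; 1^9 = 1.
Coefficient = 2002 · 1 · 1 = 2002.

2002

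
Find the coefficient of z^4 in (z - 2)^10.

The general term is C(10,j)·(z)^j·(-2)^(10-j); the z^4 term has j = 4.
C(10,4) = 210.
Coefficient = C(10,4) · (-2)^6 = 210 · 64 = 13440.

13440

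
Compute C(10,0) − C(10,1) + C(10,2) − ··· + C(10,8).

The partial alternating sum Σ_{k=0}^{8} (−1)^k C(10,k) = (−1)^8 C(9,8) = 9.

9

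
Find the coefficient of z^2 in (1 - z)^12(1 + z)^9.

Coefficient of z^2 = Σ_{j} C(12,j)·(-1)^j·C(9,2-j)·1^(2-j) for j from 0 to 2.
= 36 + (-108) + 66 = -6.

-6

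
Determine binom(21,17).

C(21,17) = C(21,4) by symmetry.
C(21,4) = (21·20·19·18) / 4! = 143640 / 24 = 5985.

5985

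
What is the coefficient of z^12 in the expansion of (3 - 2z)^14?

3354624

The general term is C(14,j)·(3)^j·(-2z)^(14-j); the z^12 term has j = 2.
C(14,2) = 91.
Coefficient = C(14,2) · 3^2 · (-2)^12 = 91 · 9 · 4096 = 3354624.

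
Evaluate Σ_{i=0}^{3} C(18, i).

988

1 + 18 + 153 + 816 = 988.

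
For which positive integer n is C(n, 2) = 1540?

56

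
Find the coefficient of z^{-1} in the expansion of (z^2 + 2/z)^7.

672

General term: C(7,j)·(z^2)^j·(2/z)^(7-j), with z-exponent 2j − 1(7−j) = 3j − 7.
Set 3j − 7 = -1: j = 2.
C(7,2) = 21; 1^2 = 1; 2^5 = 32.
Coefficient = 21 · 1 · 32 = 672.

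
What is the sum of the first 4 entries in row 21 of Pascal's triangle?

1562

1 + 21 + 210 + 1330 = 1562.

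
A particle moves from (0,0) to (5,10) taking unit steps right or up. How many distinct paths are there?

3003

Each path is a sequence of 15 steps with 5 rights: C(15,5) = 3003.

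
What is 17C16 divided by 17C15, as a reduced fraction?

1/8

C(n,k+1)/C(n,k) = (n−k)/(k+1) = (17−15)/(15+1) = 2/16 = 1/8.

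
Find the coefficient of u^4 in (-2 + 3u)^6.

The general term is C(6,j)·(-2)^j·(3u)^(6-j); the u^4 term has j = 2.
C(6,2) = 15.
Coefficient = C(6,2) · (-2)^2 · 3^4 = 15 · 4 · 81 = 4860.

4860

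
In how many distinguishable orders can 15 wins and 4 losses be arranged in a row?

3876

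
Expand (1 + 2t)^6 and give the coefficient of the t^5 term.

192

The general term is C(6,j)·(1)^j·(2t)^(6-j); the t^5 term has j = 1.
C(6,1) = 6.
Coefficient = C(6,1) · 2^5 = 6 · 32 = 192.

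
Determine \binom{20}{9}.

167960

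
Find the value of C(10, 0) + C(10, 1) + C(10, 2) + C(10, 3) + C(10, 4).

1 + 10 + 45 + 120 + 210 = 386.

386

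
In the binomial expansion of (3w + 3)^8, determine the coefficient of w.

The general term is C(8,j)·(3w)^j·(3)^(8-j); the w^1 term has j = 1.
C(8,1) = 8.
Coefficient = C(8,1) · 3^1 · 3^7 = 8 · 3 · 2187 = 52488.

52488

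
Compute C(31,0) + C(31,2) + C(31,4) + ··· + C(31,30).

Even-i terms of row 31 sum to 2^30 = 1073741824.

1073741824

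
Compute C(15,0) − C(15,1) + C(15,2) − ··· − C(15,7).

The partial alternating sum Σ_{k=0}^{7} (−1)^k C(15,k) = (−1)^7 C(14,7) = -3432.

-3432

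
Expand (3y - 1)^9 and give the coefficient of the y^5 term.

30618

The general term is C(9,j)·(3y)^j·(-1)^(9-j); the y^5 term has j = 5.
C(9,5) = 126.
Coefficient = C(9,5) · 3^5 = 126 · 243 = 30618.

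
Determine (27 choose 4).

17550

C(27,4) = (27·26·25·24) / 4! = 421200 / 24 = 17550.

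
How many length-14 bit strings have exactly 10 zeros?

1001

Choose the 10 positions: C(14,10) = 1001.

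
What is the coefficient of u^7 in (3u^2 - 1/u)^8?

General term: C(8,j)·(3u^2)^j·(-1/u)^(8-j), with u-exponent 2j − 1(8−j) = 3j − 8.
Set 3j − 8 = 7: j = 5.
C(8,5) = 56; 3^5 = 243; (-1)^3 = -1.
Coefficient = 56 · 243 · (-1) = -13608.

-13608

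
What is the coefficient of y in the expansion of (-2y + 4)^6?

-12288

The general term is C(6,j)·(-2y)^j·(4)^(6-j); the y^1 term has j = 1.
C(6,1) = 6.
Coefficient = C(6,1) · (-2)^1 · 4^5 = 6 · (-2) · 1024 = -12288.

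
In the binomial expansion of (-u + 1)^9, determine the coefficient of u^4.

126

The general term is C(9,j)·(-u)^j·(1)^(9-j); the u^4 term has j = 4.
C(9,4) = 126.
Coefficient = C(9,4) = 126.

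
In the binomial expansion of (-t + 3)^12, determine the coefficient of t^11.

The general term is C(12,j)·(-t)^j·(3)^(12-j); the t^11 term has j = 11.
C(12,11) = 12.
Coefficient = C(12,11) · (-1)^11 · 3^1 = 12 · (-1) · 3 = -36.

-36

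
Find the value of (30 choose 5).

C(30,5) = (30·29·28·27·26) / 5! = 17100720 / 120 = 142506.

142506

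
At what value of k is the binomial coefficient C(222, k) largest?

C(222,k) is maximized at k = 222/2 = 111.

111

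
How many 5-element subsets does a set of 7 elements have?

C(7,5) = C(7,2) by symmetry.
C(7,2) = (7·6) / 2! = 42 / 2 = 21.

21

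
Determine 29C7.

1560780

C(29,7) = (29·28·27·26·25·24·23) / 7! = 7866331200 / 5040 = 1560780.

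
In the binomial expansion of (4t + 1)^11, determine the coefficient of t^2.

The general term is C(11,j)·(4t)^j·(1)^(11-j); the t^2 term has j = 2.
C(11,2) = 55.
Coefficient = C(11,2) · 4^2 = 55 · 16 = 880.

880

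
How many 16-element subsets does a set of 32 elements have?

601080390

C(32,16) = (32·31·30·29·28·27·26·25·24·23·22·21·20·19·18·17) / 16! = 12576278705767096320000 / 20922789888000 = 601080390.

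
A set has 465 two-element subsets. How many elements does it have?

n(n−1)/2 = 465 ⇒ n(n−1) = 930. Since 31·30 = 930, n = 31.

31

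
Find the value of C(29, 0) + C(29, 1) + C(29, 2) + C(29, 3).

4090

1 + 29 + 406 + 3654 = 4090.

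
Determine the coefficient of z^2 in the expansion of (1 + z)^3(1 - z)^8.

Coefficient of z^2 = Σ_{j} C(3,j)·1^j·C(8,2-j)·(-1)^(2-j) for j from 0 to 2.
= 28 + (-24) + 3 = 7.

7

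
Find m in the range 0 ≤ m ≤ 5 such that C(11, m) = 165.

3

C(11,m) increases on 0 ≤ m ≤ 5. C(11,2) = 55 and C(11,3) = 165, so m = 3.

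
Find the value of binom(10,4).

210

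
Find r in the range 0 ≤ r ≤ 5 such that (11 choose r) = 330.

C(11,r) increases on 0 ≤ r ≤ 5. C(11,3) = 165 and C(11,4) = 330, so r = 4.

4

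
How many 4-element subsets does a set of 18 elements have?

3060

C(18,4) = (18·17·16·15) / 4! = 73440 / 24 = 3060.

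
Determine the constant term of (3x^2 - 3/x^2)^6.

-14580

General term: C(6,j)·(3x^2)^j·(-3/x^2)^(6-j), with x-exponent 2j − 2(6−j) = 4j − 12.
Set 4j − 12 = 0: j = 3.
C(6,3) = 20; 3^3 = 27; (-3)^3 = -27.
Coefficient = 20 · 27 · (-27) = -14580.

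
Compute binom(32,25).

3365856

C(32,25) = C(32,7) by symmetry.
C(32,7) = (32·31·30·29·28·27·26) / 7! = 16963914240 / 5040 = 3365856.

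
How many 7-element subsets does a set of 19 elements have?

50388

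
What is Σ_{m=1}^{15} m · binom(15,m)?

Differentiating (1+x)^15 and setting x=1: Σ m·C(15,m) = 15·2^14 = 245760.

245760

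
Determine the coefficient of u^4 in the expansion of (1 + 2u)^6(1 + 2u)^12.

Coefficient of u^4 = Σ_{j} C(6,j)·2^j·C(12,4-j)·2^(4-j) for j from 0 to 4.
= 7920 + 21120 + 15840 + 3840 + 240 = 48960.

48960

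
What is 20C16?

4845

C(20,16) = C(20,4) by symmetry.
C(20,4) = (20·19·18·17) / 4! = 116280 / 24 = 4845.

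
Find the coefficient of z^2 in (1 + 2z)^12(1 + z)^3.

Coefficient of z^2 = Σ_{j} C(12,j)·2^j·C(3,2-j)·1^(2-j) for j from 0 to 2.
= 3 + 72 + 264 = 339.

339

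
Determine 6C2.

C(6,2) = (6·5) / 2! = 30 / 2 = 15.

15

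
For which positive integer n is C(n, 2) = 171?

n(n−1)/2 = 171 ⇒ n(n−1) = 342. Since 19·18 = 342, n = 19.

19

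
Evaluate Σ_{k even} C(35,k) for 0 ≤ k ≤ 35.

17179869184

Half of (1+1)^35 + (1−1)^35 gives the even-index sum: 2^34 = 17179869184.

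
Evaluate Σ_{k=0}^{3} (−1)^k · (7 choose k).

-20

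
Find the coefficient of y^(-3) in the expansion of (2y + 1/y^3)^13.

General term: C(13,j)·(2y)^j·(1/y^3)^(13-j), with y-exponent 1j − 3(13−j) = 4j − 39.
Set 4j − 39 = -3: j = 9.
C(13,9) = 715; 2^9 = 512; 1^4 = 1.
Coefficient = 715 · 512 · 1 = 366080.

366080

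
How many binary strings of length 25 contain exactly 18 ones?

480700

Choose the 18 positions: C(25,18) = 480700.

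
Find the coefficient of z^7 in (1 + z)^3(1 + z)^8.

(1 + z)^3(1 + z)^8 = (1 + z)^11, so the coefficient of z^7 is C(11,7)·1^7 = 330·1 = 330.

330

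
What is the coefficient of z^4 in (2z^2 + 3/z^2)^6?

2160

General term: C(6,j)·(2z^2)^j·(3/z^2)^(6-j), with z-exponent 2j − 2(6−j) = 4j − 12.
Set 4j − 12 = 4: j = 4.
C(6,4) = 15; 2^4 = 16; 3^2 = 9.
Coefficient = 15 · 16 · 9 = 2160.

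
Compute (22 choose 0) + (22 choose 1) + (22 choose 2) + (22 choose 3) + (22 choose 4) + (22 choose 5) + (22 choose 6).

110056

1 + 22 + 231 + 1540 + 7315 + 26334 + 74613 = 110056.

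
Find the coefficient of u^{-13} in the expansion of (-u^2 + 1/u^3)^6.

-6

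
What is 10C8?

C(10,8) = C(10,2) by symmetry.
C(10,2) = (10·9) / 2! = 90 / 2 = 45.

45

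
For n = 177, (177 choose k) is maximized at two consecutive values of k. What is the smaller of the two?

88

For odd n = 177, C(177,k) peaks at k = (n−1)/2 and (n+1)/2; the smaller is 88.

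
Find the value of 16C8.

C(16,8) = (16·15·14·13·12·11·10·9) / 8! = 518918400 / 40320 = 12870.

12870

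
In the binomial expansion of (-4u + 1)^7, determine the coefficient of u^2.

336

The general term is C(7,j)·(-4u)^j·(1)^(7-j); the u^2 term has j = 2.
C(7,2) = 21.
Coefficient = C(7,2) · (-4)^2 = 21 · 16 = 336.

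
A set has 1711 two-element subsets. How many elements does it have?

59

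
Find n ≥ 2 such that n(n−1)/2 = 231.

n(n−1)/2 = 231 ⇒ n(n−1) = 462. Since 22·21 = 462, n = 22.

22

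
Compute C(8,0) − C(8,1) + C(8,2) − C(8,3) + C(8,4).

The partial alternating sum Σ_{k=0}^{4} (−1)^k C(8,k) = (−1)^4 C(7,4) = 35.

35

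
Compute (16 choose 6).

C(16,6) = (16·15·14·13·12·11) / 6! = 5765760 / 720 = 8008.

8008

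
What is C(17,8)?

C(17,8) = (17·16·15·14·13·12·11·10) / 8! = 980179200 / 40320 = 24310.

24310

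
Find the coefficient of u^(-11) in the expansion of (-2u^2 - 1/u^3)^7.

General term: C(7,j)·(-2u^2)^j·(-1/u^3)^(7-j), with u-exponent 2j − 3(7−j) = 5j − 21.
Set 5j − 21 = -11: j = 2.
C(7,2) = 21; (-2)^2 = 4; (-1)^5 = -1.
Coefficient = 21 · 4 · (-1) = -84.

-84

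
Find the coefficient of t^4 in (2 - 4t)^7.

The general term is C(7,j)·(2)^j·(-4t)^(7-j); the t^4 term has j = 3.
C(7,3) = 35.
Coefficient = C(7,3) · 2^3 · (-4)^4 = 35 · 8 · 256 = 71680.

71680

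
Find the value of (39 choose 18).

62359143990

C(39,18) = (39·38·37·36·35·34·33·32·31·30·29·28·27·26·25·24·23·22) / 18! = 399246543793282239774720000 / 6402373705728000 = 62359143990.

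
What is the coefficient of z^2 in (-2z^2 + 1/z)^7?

-280

General term: C(7,j)·(-2z^2)^j·(1/z)^(7-j), with z-exponent 2j − 1(7−j) = 3j − 7.
Set 3j − 7 = 2: j = 3.
C(7,3) = 35; (-2)^3 = -8; 1^4 = 1.
Coefficient = 35 · (-8) · 1 = -280.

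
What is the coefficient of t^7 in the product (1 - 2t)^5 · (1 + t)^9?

-276

Coefficient of t^7 = Σ_{j} C(5,j)·(-2)^j·C(9,7-j)·1^(7-j) for j from 0 to 5.
= 36 + (-840) + 5040 + (-10080) + 6720 + (-1152) = -276.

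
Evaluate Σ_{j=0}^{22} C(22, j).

Setting x = 1 in (1+x)^22 gives Σ C(22,j) = 2^22 = 4194304.

4194304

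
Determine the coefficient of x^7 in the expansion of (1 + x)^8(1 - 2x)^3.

-48

Coefficient of x^7 = Σ_{j} C(8,j)·1^j·C(3,7-j)·(-2)^(7-j) for j from 4 to 7.
= (-560) + 672 + (-168) + 8 = -48.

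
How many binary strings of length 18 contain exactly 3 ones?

Choose the 3 positions: C(18,3) = 816.

816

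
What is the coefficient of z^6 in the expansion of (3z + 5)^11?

The general term is C(11,j)·(3z)^j·(5)^(11-j); the z^6 term has j = 6.
C(11,6) = 462.
Coefficient = C(11,6) · 3^6 · 5^5 = 462 · 729 · 3125 = 1052493750.

1052493750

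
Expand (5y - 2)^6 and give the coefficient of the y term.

The general term is C(6,j)·(5y)^j·(-2)^(6-j); the y^1 term has j = 1.
C(6,1) = 6.
Coefficient = C(6,1) · 5^1 · (-2)^5 = 6 · 5 · (-32) = -960.

-960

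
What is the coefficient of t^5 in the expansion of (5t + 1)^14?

The general term is C(14,j)·(5t)^j·(1)^(14-j); the t^5 term has j = 5.
C(14,5) = 2002.
Coefficient = C(14,5) · 5^5 = 2002 · 3125 = 6256250.

6256250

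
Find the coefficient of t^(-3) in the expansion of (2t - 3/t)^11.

-11547360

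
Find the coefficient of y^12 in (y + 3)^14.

The general term is C(14,j)·(y)^j·(3)^(14-j); the y^12 term has j = 12.
C(14,12) = 91.
Coefficient = C(14,12) · 3^2 = 91 · 9 = 819.

819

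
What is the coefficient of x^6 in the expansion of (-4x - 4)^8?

1835008

The general term is C(8,j)·(-4x)^j·(-4)^(8-j); the x^6 term has j = 6.
C(8,6) = 28.
Coefficient = C(8,6) · (-4)^6 · (-4)^2 = 28 · 4096 · 16 = 1835008.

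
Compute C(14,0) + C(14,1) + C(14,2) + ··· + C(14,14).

16384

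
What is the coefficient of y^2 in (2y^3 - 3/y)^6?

General term: C(6,j)·(2y^3)^j·(-3/y)^(6-j), with y-exponent 3j − 1(6−j) = 4j − 6.
Set 4j − 6 = 2: j = 2.
C(6,2) = 15; 2^2 = 4; (-3)^4 = 81.
Coefficient = 15 · 4 · 81 = 4860.

4860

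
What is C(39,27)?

C(39,27) = C(39,12) by symmetry.
C(39,12) = (39·38·37·36·35·34·33·32·31·30·29·28) / 12! = 1873278229119897600 / 479001600 = 3910797436.

3910797436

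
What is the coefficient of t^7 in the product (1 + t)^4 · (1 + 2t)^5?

Coefficient of t^7 = Σ_{j} C(4,j)·1^j·C(5,7-j)·2^(7-j) for j from 2 to 4.
= 192 + 320 + 80 = 592.

592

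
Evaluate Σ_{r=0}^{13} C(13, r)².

Σ C(13,r)² is the coefficient of x^13 in (1+x)^13(1+x)^13 = (1+x)^26, i.e. C(26,13) = 10400600.

10400600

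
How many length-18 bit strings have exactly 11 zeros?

Choose the 11 positions: C(18,11) = 31824.

31824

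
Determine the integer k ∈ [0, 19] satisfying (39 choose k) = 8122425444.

13

C(39,k) increases on 0 ≤ k ≤ 19. C(39,12) = 3910797436 and C(39,13) = 8122425444, so k = 13.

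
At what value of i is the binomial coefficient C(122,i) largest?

61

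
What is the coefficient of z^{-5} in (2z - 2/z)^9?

General term: C(9,j)·(2z)^j·(-2/z)^(9-j), with z-exponent 1j − 1(9−j) = 2j − 9.
Set 2j − 9 = -5: j = 2.
C(9,2) = 36; 2^2 = 4; (-2)^7 = -128.
Coefficient = 36 · 4 · (-128) = -18432.

-18432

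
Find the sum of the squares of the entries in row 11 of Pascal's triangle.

705432

By Vandermonde's identity, Σ C(11,r)² = C(22,11) = 705432.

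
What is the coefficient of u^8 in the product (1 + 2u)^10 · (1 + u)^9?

Coefficient of u^8 = Σ_{j} C(10,j)·2^j·C(9,8-j)·1^(8-j) for j from 0 to 8.
= 9 + 720 + 15120 + 120960 + 423360 + 677376 + 483840 + 138240 + 11520 = 1871145.

1871145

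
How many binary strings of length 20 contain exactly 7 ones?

Choose the 7 positions: C(20,7) = 77520.

77520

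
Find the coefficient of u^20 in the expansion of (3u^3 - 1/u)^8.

General term: C(8,j)·(3u^3)^j·(-1/u)^(8-j), with u-exponent 3j − 1(8−j) = 4j − 8.
Set 4j − 8 = 20: j = 7.
C(8,7) = 8; 3^7 = 2187; (-1)^1 = -1.
Coefficient = 8 · 2187 · (-1) = -17496.

-17496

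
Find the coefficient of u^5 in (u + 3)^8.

The general term is C(8,j)·(u)^j·(3)^(8-j); the u^5 term has j = 5.
C(8,5) = 56.
Coefficient = C(8,5) · 3^3 = 56 · 27 = 1512.

1512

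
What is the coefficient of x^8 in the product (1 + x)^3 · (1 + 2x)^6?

384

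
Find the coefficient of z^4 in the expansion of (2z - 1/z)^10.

General term: C(10,j)·(2z)^j·(-1/z)^(10-j), with z-exponent 1j − 1(10−j) = 2j − 10.
Set 2j − 10 = 4: j = 7.
C(10,7) = 120; 2^7 = 128; (-1)^3 = -1.
Coefficient = 120 · 128 · (-1) = -15360.

-15360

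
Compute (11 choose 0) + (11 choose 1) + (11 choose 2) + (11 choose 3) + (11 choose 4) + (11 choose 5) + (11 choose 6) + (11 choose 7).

1816

1 + 11 + 55 + 165 + 330 + 462 + 462 + 330 = 1816.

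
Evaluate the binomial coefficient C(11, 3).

165

C(11,3) = (11·10·9) / 3! = 990 / 6 = 165.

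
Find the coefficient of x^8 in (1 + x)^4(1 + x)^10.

(1 + x)^4(1 + x)^10 = (1 + x)^14, so the coefficient of x^8 is C(14,8)·1^8 = 3003·1 = 3003.

3003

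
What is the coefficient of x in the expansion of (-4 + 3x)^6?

-18432

The general term is C(6,j)·(-4)^j·(3x)^(6-j); the x^1 term has j = 5.
C(6,5) = 6.
Coefficient = C(6,5) · (-4)^5 · 3^1 = 6 · (-1024) · 3 = -18432.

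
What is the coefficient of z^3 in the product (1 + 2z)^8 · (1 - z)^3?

159

Coefficient of z^3 = Σ_{j} C(8,j)·2^j·C(3,3-j)·(-1)^(3-j) for j from 0 to 3.
= (-1) + 48 + (-336) + 448 = 159.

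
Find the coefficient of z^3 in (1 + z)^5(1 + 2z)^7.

850

Coefficient of z^3 = Σ_{j} C(5,j)·1^j·C(7,3-j)·2^(3-j) for j from 0 to 3.
= 280 + 420 + 140 + 10 = 850.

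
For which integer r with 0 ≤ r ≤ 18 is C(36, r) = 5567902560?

C(36,r) increases on 0 ≤ r ≤ 18. C(36,14) = 3796297200 and C(36,15) = 5567902560, so r = 15.

15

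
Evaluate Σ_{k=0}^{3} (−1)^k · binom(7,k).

-20

The partial alternating sum Σ_{k=0}^{3} (−1)^k C(7,k) = (−1)^3 C(6,3) = -20.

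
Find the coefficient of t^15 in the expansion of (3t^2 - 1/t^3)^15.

General term: C(15,j)·(3t^2)^j·(-1/t^3)^(15-j), with t-exponent 2j − 3(15−j) = 5j − 45.
Set 5j − 45 = 15: j = 12.
C(15,12) = 455; 3^12 = 531441; (-1)^3 = -1.
Coefficient = 455 · 531441 · (-1) = -241805655.

-241805655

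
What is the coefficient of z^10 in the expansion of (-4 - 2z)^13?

The general term is C(13,j)·(-4)^j·(-2z)^(13-j); the z^10 term has j = 3.
C(13,3) = 286.
Coefficient = C(13,3) · (-4)^3 · (-2)^10 = 286 · (-64) · 1024 = -18743296.

-18743296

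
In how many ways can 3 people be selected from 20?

This is C(20,3) = 1140.

1140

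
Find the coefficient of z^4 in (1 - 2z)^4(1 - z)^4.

Coefficient of z^4 = Σ_{j} C(4,j)·(-2)^j·C(4,4-j)·(-1)^(4-j) for j from 0 to 4.
= 1 + 32 + 144 + 128 + 16 = 321.

321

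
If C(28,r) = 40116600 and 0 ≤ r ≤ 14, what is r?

14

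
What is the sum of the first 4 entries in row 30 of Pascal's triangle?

4526

1 + 30 + 435 + 4060 = 4526.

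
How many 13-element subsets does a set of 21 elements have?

C(21,13) = C(21,8) by symmetry.
C(21,8) = (21·20·19·18·17·16·15·14) / 8! = 8204716800 / 40320 = 203490.

203490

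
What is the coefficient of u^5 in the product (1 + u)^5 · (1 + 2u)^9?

Coefficient of u^5 = Σ_{j} C(5,j)·1^j·C(9,5-j)·2^(5-j) for j from 0 to 5.
= 4032 + 10080 + 6720 + 1440 + 90 + 1 = 22363.

22363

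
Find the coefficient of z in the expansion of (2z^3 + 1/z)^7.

General term: C(7,j)·(2z^3)^j·(1/z)^(7-j), with z-exponent 3j − 1(7−j) = 4j − 7.
Set 4j − 7 = 1: j = 2.
C(7,2) = 21; 2^2 = 4; 1^5 = 1.
Coefficient = 21 · 4 · 1 = 84.

84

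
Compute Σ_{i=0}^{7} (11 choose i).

1816

1 + 11 + 55 + 165 + 330 + 462 + 462 + 330 = 1816.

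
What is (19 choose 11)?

C(19,11) = C(19,8) by symmetry.
C(19,8) = (19·18·17·16·15·14·13·12) / 8! = 3047466240 / 40320 = 75582.

75582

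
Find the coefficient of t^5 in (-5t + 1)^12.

-2475000

The general term is C(12,j)·(-5t)^j·(1)^(12-j); the t^5 term has j = 5.
C(12,5) = 792.
Coefficient = C(12,5) · (-5)^5 = 792 · (-3125) = -2475000.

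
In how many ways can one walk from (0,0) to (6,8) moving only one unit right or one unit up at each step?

Each path is a sequence of 14 steps with 6 rights: C(14,6) = 3003.

3003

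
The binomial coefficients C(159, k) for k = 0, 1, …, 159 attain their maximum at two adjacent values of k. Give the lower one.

For odd n = 159, C(159,k) peaks at k = (n−1)/2 and (n+1)/2; the lower is 79.

79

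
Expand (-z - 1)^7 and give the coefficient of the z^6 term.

-7

The general term is C(7,j)·(-z)^j·(-1)^(7-j); the z^6 term has j = 6.
C(7,6) = 7.
Coefficient = C(7,6) · (-1)^1 = 7 · (-1) = -7.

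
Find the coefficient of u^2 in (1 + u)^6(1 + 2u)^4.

87

Coefficient of u^2 = Σ_{j} C(6,j)·1^j·C(4,2-j)·2^(2-j) for j from 0 to 2.
= 24 + 48 + 15 = 87.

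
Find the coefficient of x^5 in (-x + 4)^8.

-3584

The general term is C(8,j)·(-x)^j·(4)^(8-j); the x^5 term has j = 5.
C(8,5) = 56.
Coefficient = C(8,5) · (-1)^5 · 4^3 = 56 · (-1) · 64 = -3584.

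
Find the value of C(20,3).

C(20,3) = (20·19·18) / 3! = 6840 / 6 = 1140.

1140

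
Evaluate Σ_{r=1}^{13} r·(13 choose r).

53248

Since r·C(13,r) = 13·C(12,r−1), the sum is 13·2^12 = 13·4096 = 53248.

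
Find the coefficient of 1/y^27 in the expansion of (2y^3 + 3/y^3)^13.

55269864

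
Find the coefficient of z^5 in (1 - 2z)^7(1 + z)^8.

-252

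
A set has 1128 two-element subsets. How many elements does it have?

48

n(n−1)/2 = 1128 ⇒ n(n−1) = 2256. Since 48·47 = 2256, n = 48.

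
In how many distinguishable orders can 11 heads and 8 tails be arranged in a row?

Choose positions for the heads: C(19,11) = 75582.

75582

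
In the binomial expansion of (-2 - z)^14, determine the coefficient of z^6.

768768

The general term is C(14,j)·(-2)^j·(-z)^(14-j); the z^6 term has j = 8.
C(14,8) = 3003.
Coefficient = C(14,8) · (-2)^8 = 3003 · 256 = 768768.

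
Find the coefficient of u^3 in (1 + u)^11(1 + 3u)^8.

Coefficient of u^3 = Σ_{j} C(11,j)·1^j·C(8,3-j)·3^(3-j) for j from 0 to 3.
= 1512 + 2772 + 1320 + 165 = 5769.

5769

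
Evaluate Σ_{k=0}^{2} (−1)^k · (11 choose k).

45

The partial alternating sum Σ_{k=0}^{2} (−1)^k C(11,k) = (−1)^2 C(10,2) = 45.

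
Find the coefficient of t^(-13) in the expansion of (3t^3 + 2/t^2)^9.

General term: C(9,j)·(3t^3)^j·(2/t^2)^(9-j), with t-exponent 3j − 2(9−j) = 5j − 18.
Set 5j − 18 = -13: j = 1.
C(9,1) = 9; 3^1 = 3; 2^8 = 256.
Coefficient = 9 · 3 · 256 = 6912.

6912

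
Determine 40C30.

847660528

C(40,30) = C(40,10) by symmetry.
C(40,10) = (40·39·38·37·36·35·34·33·32·31) / 10! = 3075990524006400 / 3628800 = 847660528.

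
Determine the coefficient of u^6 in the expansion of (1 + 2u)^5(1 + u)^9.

Coefficient of u^6 = Σ_{j} C(5,j)·2^j·C(9,6-j)·1^(6-j) for j from 0 to 5.
= 84 + 1260 + 5040 + 6720 + 2880 + 288 = 16272.

16272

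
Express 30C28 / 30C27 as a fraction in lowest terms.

C(n,k+1)/C(n,k) = (n−k)/(k+1) = (30−27)/(27+1) = 3/28.

3/28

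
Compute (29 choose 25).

23751

C(29,25) = C(29,4) by symmetry.
C(29,4) = (29·28·27·26) / 4! = 570024 / 24 = 23751.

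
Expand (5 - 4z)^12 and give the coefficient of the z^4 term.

49500000000

The general term is C(12,j)·(5)^j·(-4z)^(12-j); the z^4 term has j = 8.
C(12,8) = 495.
Coefficient = C(12,8) · 5^8 · (-4)^4 = 495 · 390625 · 256 = 49500000000.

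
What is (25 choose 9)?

2042975

C(25,9) = (25·24·23·22·21·20·19·18·17) / 9! = 741354768000 / 362880 = 2042975.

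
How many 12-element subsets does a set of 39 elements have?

3910797436

C(39,12) = (39·38·37·36·35·34·33·32·31·30·29·28) / 12! = 1873278229119897600 / 479001600 = 3910797436.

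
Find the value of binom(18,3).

816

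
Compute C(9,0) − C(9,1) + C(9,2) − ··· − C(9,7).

-8

The partial alternating sum Σ_{k=0}^{7} (−1)^k C(9,k) = (−1)^7 C(8,7) = -8.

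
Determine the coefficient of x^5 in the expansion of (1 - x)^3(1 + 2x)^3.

Coefficient of x^5 = Σ_{j} C(3,j)·(-1)^j·C(3,5-j)·2^(5-j) for j from 2 to 3.
= 24 + (-12) = 12.

12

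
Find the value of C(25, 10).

3268760

C(25,10) = (25·24·23·22·21·20·19·18·17·16) / 10! = 11861676288000 / 3628800 = 3268760.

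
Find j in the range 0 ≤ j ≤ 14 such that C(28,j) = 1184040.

7

C(28,j) increases on 0 ≤ j ≤ 14. C(28,6) = 376740 and C(28,7) = 1184040, so j = 7.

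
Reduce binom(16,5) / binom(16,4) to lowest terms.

C(n,k+1)/C(n,k) = (n−k)/(k+1) = (16−4)/(4+1) = 12/5.

12/5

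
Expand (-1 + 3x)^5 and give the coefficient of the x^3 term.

The general term is C(5,j)·(-1)^j·(3x)^(5-j); the x^3 term has j = 2.
C(5,2) = 10.
Coefficient = C(5,2) · 3^3 = 10 · 27 = 270.

270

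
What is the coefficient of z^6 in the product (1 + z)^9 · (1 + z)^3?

924

Coefficient of z^6 = Σ_{j} C(9,j)·C(3,6-j) for j from 3 to 6.
= 84 + 378 + 378 + 84 = 924.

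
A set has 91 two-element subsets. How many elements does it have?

14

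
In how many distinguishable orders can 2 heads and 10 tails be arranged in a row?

Choose positions for the heads: C(12,2) = 66.

66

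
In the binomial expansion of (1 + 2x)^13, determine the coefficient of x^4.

The general term is C(13,j)·(1)^j·(2x)^(13-j); the x^4 term has j = 9.
C(13,9) = 715.
Coefficient = C(13,9) · 2^4 = 715 · 16 = 11440.

11440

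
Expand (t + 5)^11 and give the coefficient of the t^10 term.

55

The general term is C(11,j)·(t)^j·(5)^(11-j); the t^10 term has j = 10.
C(11,10) = 11.
Coefficient = C(11,10) · 5^1 = 11 · 5 = 55.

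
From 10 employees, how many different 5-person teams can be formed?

This is C(10,5) = 252.

252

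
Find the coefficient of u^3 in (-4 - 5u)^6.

The general term is C(6,j)·(-4)^j·(-5u)^(6-j); the u^3 term has j = 3.
C(6,3) = 20.
Coefficient = C(6,3) · (-4)^3 · (-5)^3 = 20 · (-64) · (-125) = 160000.

160000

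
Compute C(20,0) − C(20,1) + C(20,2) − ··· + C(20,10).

The partial alternating sum Σ_{k=0}^{10} (−1)^k C(20,k) = (−1)^10 C(19,10) = 92378.

92378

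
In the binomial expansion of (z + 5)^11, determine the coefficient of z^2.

107421875

The general term is C(11,j)·(z)^j·(5)^(11-j); the z^2 term has j = 2.
C(11,2) = 55.
Coefficient = C(11,2) · 5^9 = 55 · 1953125 = 107421875.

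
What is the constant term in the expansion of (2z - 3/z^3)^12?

-3041280

General term: C(12,j)·(2z)^j·(-3/z^3)^(12-j), with z-exponent 1j − 3(12−j) = 4j − 36.
Set 4j − 36 = 0: j = 9.
C(12,9) = 220; 2^9 = 512; (-3)^3 = -27.
Coefficient = 220 · 512 · (-27) = -3041280.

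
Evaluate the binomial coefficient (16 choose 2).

120

C(16,2) = (16·15) / 2! = 240 / 2 = 120.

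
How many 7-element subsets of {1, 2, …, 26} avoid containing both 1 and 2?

All 7-subsets: C(26,7) = 657800. Those containing both fixed elements: C(24,5) = 42504.
657800 − 42504 = 615296.

615296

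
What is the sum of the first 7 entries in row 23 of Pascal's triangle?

1 + 23 + 253 + 1771 + 8855 + 33649 + 100947 = 145499.

145499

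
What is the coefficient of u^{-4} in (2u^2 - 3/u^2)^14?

1260971712

General term: C(14,j)·(2u^2)^j·(-3/u^2)^(14-j), with u-exponent 2j − 2(14−j) = 4j − 28.
Set 4j − 28 = -4: j = 6.
C(14,6) = 3003; 2^6 = 64; (-3)^8 = 6561.
Coefficient = 3003 · 64 · 6561 = 1260971712.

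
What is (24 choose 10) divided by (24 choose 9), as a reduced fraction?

3/2

C(n,k+1)/C(n,k) = (n−k)/(k+1) = (24−9)/(9+1) = 15/10 = 3/2.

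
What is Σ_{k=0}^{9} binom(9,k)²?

By Vandermonde's identity, Σ C(9,k)² = C(18,9) = 48620.

48620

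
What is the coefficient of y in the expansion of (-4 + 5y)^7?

143360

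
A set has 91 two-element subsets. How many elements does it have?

14

n(n−1)/2 = 91 ⇒ n(n−1) = 182. Since 14·13 = 182, n = 14.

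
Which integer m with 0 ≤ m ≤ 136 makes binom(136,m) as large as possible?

C(136,m) is maximized at m = 136/2 = 68.

68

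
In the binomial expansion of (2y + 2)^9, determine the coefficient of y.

The general term is C(9,j)·(2y)^j·(2)^(9-j); the y^1 term has j = 1.
C(9,1) = 9.
Coefficient = C(9,1) · 2^1 · 2^8 = 9 · 2 · 256 = 4608.

4608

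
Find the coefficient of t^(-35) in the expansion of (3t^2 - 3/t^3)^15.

-1506635235

General term: C(15,j)·(3t^2)^j·(-3/t^3)^(15-j), with t-exponent 2j − 3(15−j) = 5j − 45.
Set 5j − 45 = -35: j = 2.
C(15,2) = 105; 3^2 = 9; (-3)^13 = -1594323.
Coefficient = 105 · 9 · (-1594323) = -1506635235.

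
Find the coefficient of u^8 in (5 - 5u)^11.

The general term is C(11,j)·(5)^j·(-5u)^(11-j); the u^8 term has j = 3.
C(11,3) = 165.
Coefficient = C(11,3) · 5^3 · (-5)^8 = 165 · 125 · 390625 = 8056640625.

8056640625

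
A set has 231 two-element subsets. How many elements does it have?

n(n−1)/2 = 231 ⇒ n(n−1) = 462. Since 22·21 = 462, n = 22.

22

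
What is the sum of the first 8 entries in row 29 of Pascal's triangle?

2182396

1 + 29 + 406 + 3654 + 23751 + 118755 + 475020 + 1560780 = 2182396.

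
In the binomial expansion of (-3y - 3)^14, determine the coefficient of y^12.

The general term is C(14,j)·(-3y)^j·(-3)^(14-j); the y^12 term has j = 12.
C(14,12) = 91.
Coefficient = C(14,12) · (-3)^12 · (-3)^2 = 91 · 531441 · 9 = 435250179.

435250179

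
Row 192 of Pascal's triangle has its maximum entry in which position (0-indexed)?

96

C(192,m) is maximized at m = 192/2 = 96.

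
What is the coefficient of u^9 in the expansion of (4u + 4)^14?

537407782912

The general term is C(14,j)·(4u)^j·(4)^(14-j); the u^9 term has j = 9.
C(14,9) = 2002.
Coefficient = C(14,9) · 4^9 · 4^5 = 2002 · 262144 · 1024 = 537407782912.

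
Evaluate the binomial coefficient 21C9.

C(21,9) = (21·20·19·18·17·16·15·14·13) / 9! = 106661318400 / 362880 = 293930.

293930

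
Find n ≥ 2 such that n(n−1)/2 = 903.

n(n−1)/2 = 903 ⇒ n(n−1) = 1806. Since 43·42 = 1806, n = 43.

43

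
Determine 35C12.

834451800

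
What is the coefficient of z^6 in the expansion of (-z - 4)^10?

The general term is C(10,j)·(-z)^j·(-4)^(10-j); the z^6 term has j = 6.
C(10,6) = 210.
Coefficient = C(10,6) · (-4)^4 = 210 · 256 = 53760.

53760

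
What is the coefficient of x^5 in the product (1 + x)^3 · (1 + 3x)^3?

Coefficient of x^5 = Σ_{j} C(3,j)·1^j·C(3,5-j)·3^(5-j) for j from 2 to 3.
= 81 + 27 = 108.

108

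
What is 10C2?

45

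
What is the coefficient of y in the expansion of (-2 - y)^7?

The general term is C(7,j)·(-2)^j·(-y)^(7-j); the y^1 term has j = 6.
C(7,6) = 7.
Coefficient = C(7,6) · (-2)^6 · (-1)^1 = 7 · 64 · (-1) = -448.

-448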